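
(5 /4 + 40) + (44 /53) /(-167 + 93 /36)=17251773 /418276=41.24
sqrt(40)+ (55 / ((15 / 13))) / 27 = 143 / 81+ 2 * sqrt(10) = 8.09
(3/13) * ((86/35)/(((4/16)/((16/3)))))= 5504/455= 12.10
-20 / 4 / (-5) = 1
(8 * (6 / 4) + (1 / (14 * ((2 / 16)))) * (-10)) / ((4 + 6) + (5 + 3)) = 0.35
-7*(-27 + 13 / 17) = 3122 / 17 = 183.65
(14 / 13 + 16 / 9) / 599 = 334 / 70083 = 0.00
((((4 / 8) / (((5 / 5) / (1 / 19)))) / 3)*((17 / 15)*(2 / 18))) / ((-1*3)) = -17 / 46170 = -0.00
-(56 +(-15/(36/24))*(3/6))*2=-102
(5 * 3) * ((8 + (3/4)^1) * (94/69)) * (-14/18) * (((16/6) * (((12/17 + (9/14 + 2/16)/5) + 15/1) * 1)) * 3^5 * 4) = -2235288510/391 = -5716850.41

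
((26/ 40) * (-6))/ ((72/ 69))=-299/ 80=-3.74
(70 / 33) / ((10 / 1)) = 7 / 33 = 0.21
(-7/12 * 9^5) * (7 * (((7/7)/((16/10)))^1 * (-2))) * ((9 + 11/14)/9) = 10486665/32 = 327708.28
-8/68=-2/17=-0.12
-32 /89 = -0.36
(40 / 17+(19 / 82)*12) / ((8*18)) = 1789 / 50184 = 0.04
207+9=216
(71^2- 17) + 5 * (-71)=4669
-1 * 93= -93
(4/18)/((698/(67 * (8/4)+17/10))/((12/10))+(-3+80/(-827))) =2244478/12015957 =0.19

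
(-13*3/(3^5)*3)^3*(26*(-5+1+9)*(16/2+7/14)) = -2427685/19683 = -123.34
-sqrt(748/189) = -2 * sqrt(3927)/63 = -1.99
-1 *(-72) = 72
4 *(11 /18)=22 /9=2.44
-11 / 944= -0.01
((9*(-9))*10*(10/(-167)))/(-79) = -8100/13193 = -0.61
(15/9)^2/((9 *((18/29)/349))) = 253025/1458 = 173.54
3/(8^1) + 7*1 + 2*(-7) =-53/8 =-6.62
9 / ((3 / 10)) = 30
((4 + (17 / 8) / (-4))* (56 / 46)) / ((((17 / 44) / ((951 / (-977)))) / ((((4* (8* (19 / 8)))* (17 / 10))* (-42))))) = 6486301206 / 112355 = 57730.42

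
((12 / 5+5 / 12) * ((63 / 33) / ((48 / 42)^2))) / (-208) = -4459 / 225280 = -0.02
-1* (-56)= 56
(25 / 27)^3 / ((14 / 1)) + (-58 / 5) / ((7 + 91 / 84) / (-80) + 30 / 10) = -3025174057 / 766889046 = -3.94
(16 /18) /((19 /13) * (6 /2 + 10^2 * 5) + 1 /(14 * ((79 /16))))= 57512 /47566125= 0.00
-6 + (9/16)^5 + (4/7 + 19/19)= -32092513/7340032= -4.37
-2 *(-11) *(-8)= -176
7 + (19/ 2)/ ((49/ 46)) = 15.92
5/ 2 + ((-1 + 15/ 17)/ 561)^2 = 454771853/ 181908738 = 2.50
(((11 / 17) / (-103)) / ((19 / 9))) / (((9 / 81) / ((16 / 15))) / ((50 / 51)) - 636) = 15840 / 3384887867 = 0.00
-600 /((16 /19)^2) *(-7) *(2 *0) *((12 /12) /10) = 0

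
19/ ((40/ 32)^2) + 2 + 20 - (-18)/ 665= 113672/ 3325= 34.19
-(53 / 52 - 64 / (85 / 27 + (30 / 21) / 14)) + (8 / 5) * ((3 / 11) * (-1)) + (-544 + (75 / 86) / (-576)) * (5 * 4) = -160294021651 / 14757600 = -10861.79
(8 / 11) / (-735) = -8 / 8085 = -0.00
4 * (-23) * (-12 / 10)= 552 / 5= 110.40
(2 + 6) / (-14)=-4 / 7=-0.57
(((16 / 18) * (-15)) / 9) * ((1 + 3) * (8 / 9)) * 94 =-120320 / 243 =-495.14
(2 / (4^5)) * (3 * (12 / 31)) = 9 / 3968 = 0.00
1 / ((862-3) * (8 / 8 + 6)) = 1 / 6013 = 0.00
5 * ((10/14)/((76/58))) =725/266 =2.73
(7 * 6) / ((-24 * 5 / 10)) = -7 / 2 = -3.50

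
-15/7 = -2.14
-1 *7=-7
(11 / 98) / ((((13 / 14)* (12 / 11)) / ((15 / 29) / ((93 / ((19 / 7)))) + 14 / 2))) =2670833 / 3435978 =0.78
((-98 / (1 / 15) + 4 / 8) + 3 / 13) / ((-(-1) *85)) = -38201 / 2210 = -17.29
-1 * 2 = -2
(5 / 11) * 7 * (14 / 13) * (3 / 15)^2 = 98 / 715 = 0.14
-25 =-25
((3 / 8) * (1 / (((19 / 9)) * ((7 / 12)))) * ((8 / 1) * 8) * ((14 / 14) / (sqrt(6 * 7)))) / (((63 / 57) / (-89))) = -12816 * sqrt(42) / 343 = -242.15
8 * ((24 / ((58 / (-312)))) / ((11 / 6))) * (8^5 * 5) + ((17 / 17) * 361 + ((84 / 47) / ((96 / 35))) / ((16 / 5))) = -177134495517961 / 1919104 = -92300623.37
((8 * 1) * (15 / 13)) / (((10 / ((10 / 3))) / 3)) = 120 / 13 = 9.23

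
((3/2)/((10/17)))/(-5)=-51/100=-0.51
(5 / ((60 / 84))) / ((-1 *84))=-1 / 12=-0.08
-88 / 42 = -44 / 21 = -2.10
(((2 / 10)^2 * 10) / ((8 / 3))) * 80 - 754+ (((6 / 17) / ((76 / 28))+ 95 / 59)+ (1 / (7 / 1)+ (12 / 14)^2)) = -690429968 / 933793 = -739.38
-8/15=-0.53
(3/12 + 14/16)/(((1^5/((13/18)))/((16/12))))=13/12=1.08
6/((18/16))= 16/3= 5.33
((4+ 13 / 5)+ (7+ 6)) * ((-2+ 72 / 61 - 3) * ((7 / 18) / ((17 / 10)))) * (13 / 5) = -2077894 / 46665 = -44.53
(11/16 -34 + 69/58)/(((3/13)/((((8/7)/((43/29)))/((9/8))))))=-775060/8127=-95.37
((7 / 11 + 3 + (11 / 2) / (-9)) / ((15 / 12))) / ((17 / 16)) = 2.28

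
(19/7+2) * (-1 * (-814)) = 3837.43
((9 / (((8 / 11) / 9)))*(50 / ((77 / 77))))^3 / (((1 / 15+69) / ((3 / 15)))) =33156936140625 / 66304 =500074447.10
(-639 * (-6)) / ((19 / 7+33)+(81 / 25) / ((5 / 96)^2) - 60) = 8386875 / 2559611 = 3.28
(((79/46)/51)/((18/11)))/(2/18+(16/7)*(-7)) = -0.00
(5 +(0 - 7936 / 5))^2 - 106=62581271 / 25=2503250.84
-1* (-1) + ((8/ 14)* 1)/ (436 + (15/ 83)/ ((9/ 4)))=190271/ 190022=1.00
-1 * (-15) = 15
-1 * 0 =0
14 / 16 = 7 / 8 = 0.88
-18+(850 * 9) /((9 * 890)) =-17.04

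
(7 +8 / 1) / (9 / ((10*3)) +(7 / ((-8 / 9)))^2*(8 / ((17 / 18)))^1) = 1700 / 59569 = 0.03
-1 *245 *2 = -490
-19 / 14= -1.36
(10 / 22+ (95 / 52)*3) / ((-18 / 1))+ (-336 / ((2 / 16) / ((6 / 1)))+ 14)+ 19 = -165717515 / 10296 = -16095.33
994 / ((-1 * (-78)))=497 / 39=12.74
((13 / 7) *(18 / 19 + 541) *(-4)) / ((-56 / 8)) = 76492 / 133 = 575.13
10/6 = 5/3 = 1.67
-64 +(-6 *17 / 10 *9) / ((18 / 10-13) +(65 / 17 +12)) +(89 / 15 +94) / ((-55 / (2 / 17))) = -154457363 / 1837275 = -84.07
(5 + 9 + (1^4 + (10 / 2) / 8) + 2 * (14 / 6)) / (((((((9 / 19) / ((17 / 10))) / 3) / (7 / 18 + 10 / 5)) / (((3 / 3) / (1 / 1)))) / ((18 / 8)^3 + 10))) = 9259837967 / 829440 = 11163.96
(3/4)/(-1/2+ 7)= 3/26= 0.12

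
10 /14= 5 /7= 0.71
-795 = -795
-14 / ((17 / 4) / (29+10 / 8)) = -1694 / 17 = -99.65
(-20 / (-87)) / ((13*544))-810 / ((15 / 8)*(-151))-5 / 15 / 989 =65710582991 / 22970727624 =2.86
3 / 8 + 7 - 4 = 27 / 8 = 3.38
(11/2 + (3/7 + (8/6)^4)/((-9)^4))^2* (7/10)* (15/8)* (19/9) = 31822298864063851/379585297030464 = 83.83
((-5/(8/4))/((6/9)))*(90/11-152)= 11865/22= 539.32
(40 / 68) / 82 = 5 / 697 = 0.01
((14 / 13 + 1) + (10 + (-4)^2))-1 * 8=261 / 13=20.08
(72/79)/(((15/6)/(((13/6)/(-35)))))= -0.02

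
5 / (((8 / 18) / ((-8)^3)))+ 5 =-5755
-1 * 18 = -18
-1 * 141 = -141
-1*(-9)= 9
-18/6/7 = -3/7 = -0.43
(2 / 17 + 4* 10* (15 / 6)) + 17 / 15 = 101.25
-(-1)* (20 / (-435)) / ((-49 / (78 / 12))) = 26 / 4263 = 0.01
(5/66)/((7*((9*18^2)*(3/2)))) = 5/2020788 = 0.00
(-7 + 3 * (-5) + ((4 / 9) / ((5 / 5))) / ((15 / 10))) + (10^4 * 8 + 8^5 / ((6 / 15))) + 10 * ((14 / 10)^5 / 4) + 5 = 5464690039 / 33750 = 161916.74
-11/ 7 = -1.57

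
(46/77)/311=46/23947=0.00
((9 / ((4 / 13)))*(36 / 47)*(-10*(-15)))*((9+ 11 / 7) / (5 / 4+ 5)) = 1870128 / 329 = 5684.28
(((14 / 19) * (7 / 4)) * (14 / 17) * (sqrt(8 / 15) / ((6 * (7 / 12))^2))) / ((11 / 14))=784 * sqrt(30) / 53295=0.08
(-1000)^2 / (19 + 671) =100000 / 69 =1449.28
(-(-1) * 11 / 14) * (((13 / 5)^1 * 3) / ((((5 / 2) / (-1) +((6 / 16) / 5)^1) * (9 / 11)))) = -6292 / 2037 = -3.09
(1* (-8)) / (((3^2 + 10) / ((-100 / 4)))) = 200 / 19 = 10.53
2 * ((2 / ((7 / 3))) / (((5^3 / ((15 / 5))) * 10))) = 18 / 4375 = 0.00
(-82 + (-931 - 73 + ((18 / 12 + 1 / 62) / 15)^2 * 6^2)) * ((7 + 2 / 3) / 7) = -599893222 / 504525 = -1189.03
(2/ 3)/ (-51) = -2/ 153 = -0.01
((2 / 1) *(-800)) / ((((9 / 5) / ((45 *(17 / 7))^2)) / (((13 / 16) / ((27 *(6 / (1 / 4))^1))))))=-11740625 / 882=-13311.37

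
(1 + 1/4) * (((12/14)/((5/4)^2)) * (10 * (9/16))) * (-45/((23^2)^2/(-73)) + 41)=158.19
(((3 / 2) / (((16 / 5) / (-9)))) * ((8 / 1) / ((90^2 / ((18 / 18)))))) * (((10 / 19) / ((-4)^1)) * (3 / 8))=1 / 4864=0.00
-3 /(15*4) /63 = -0.00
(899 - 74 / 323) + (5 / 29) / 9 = 75770698 / 84303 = 898.79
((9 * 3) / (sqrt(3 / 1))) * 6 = 93.53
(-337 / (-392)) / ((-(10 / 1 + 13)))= -0.04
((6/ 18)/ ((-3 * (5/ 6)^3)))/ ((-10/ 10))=24/ 125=0.19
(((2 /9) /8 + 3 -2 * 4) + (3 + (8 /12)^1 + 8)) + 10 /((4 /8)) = 26.69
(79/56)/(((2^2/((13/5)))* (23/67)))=68809/25760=2.67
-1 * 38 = -38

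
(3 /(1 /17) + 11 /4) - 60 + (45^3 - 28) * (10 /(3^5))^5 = -21145776436075 /3389154437772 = -6.24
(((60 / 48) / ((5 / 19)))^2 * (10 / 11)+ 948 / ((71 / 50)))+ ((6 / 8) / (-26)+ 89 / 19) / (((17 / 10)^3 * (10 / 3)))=5219469911105 / 7582016728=688.40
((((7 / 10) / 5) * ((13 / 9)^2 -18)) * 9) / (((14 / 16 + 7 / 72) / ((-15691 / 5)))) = 40451398 / 625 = 64722.24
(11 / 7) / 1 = 11 / 7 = 1.57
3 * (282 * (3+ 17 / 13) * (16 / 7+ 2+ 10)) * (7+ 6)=676800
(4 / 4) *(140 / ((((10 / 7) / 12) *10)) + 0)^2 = 345744 / 25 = 13829.76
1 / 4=0.25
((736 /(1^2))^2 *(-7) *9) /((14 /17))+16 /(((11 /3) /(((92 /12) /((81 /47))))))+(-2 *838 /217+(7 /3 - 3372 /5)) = -40061889326629 /966735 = -41440404.38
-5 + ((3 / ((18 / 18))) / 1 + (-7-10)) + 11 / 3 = -46 / 3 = -15.33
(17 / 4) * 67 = 1139 / 4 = 284.75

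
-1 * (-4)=4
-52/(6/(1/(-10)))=13/15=0.87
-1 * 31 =-31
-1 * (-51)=51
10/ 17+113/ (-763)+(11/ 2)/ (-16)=40007/ 415072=0.10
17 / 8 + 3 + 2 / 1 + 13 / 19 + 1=1339 / 152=8.81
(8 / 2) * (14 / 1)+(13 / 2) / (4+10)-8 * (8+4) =-1107 / 28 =-39.54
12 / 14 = 6 / 7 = 0.86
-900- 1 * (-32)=-868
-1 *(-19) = 19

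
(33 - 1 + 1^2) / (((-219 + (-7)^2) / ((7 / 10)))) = -231 / 1700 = -0.14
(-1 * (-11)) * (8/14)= 6.29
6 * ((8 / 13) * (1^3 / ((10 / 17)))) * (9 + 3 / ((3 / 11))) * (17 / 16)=1734 / 13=133.38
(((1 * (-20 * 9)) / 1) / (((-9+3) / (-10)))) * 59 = -17700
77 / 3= 25.67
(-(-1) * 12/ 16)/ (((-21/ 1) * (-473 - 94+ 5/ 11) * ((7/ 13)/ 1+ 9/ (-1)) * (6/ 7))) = -13/ 1495680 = -0.00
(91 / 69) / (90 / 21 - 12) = -637 / 3726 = -0.17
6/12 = 1/2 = 0.50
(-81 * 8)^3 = -272097792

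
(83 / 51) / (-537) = -83 / 27387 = -0.00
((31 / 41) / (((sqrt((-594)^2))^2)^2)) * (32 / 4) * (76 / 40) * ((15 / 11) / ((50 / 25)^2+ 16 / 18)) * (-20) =-2945 / 5718620166732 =-0.00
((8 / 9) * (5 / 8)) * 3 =5 / 3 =1.67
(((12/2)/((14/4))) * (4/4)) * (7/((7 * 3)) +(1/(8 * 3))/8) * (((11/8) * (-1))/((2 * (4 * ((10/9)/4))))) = -1287/3584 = -0.36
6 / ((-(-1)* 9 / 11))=22 / 3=7.33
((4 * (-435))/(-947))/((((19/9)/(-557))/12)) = -104671440/17993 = -5817.34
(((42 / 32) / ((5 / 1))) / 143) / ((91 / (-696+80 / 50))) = -651 / 46475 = -0.01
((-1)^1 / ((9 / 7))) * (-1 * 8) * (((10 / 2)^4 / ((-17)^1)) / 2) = -17500 / 153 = -114.38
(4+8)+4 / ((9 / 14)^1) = 164 / 9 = 18.22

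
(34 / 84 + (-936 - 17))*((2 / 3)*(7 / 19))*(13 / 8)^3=-1003.97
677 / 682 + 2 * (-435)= -592663 / 682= -869.01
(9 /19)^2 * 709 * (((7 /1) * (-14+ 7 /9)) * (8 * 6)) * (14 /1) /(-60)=297660888 /1805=164909.08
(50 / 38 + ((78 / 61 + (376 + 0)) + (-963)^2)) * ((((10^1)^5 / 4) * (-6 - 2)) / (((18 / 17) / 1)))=-1827941085400000 / 10431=-175241212290.29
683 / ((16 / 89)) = 60787 / 16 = 3799.19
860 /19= 45.26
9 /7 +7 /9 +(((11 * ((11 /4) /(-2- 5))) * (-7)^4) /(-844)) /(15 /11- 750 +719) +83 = 5869225205 /69336288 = 84.65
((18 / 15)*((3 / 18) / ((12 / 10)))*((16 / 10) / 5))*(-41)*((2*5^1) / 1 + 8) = -984 / 25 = -39.36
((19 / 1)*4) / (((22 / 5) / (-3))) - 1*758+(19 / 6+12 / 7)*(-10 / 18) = -3378499 / 4158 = -812.53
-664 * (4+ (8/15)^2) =-640096/225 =-2844.87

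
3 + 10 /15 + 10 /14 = 92 /21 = 4.38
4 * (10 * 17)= 680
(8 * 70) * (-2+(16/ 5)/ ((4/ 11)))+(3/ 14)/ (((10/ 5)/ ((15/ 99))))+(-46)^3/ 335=362931627/ 103180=3517.46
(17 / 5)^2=289 / 25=11.56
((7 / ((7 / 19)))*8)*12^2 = 21888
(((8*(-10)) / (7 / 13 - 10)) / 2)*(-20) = -10400 / 123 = -84.55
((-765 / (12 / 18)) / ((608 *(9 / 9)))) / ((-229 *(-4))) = -2295 / 1113856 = -0.00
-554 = -554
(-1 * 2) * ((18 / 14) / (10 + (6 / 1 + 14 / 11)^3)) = -11979 / 1838585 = -0.01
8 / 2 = 4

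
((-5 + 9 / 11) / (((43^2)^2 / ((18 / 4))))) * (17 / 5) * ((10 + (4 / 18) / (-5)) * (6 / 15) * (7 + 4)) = -350336 / 427350125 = -0.00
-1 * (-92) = 92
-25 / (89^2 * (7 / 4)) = -100 / 55447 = -0.00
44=44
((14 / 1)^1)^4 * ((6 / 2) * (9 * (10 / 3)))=3457440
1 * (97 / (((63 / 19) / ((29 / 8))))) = 53447 / 504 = 106.05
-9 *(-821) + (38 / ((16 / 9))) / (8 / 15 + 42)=37716021 / 5104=7389.50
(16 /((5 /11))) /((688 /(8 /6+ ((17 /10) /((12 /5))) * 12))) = 649 /1290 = 0.50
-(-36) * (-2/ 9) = -8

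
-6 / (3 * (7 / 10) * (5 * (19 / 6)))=-24 / 133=-0.18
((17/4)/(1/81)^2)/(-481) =-111537/1924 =-57.97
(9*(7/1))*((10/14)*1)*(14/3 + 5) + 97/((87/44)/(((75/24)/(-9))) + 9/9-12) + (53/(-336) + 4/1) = 667984741/1542576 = 433.03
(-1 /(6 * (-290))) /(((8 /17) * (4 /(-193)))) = -3281 /55680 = -0.06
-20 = -20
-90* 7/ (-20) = 63/ 2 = 31.50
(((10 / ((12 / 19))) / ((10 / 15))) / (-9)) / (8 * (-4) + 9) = 95 / 828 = 0.11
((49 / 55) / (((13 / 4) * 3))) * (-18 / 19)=-1176 / 13585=-0.09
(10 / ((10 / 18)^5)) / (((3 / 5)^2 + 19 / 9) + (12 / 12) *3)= 1062882 / 30775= 34.54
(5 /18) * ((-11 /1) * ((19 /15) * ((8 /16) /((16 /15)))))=-1045 /576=-1.81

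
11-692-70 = -751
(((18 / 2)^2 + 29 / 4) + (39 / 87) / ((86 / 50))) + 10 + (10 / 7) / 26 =44739701 / 453908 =98.57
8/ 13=0.62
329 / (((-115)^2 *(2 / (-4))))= -658 / 13225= -0.05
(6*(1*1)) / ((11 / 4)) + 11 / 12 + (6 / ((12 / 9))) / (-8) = 1339 / 528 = 2.54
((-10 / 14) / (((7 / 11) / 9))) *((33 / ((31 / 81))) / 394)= -1323135 / 598486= -2.21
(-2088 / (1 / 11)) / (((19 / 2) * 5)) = -45936 / 95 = -483.54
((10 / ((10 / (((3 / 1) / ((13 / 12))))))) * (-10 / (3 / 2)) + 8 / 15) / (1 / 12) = -13984 / 65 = -215.14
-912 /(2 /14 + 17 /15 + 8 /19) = -909720 /1693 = -537.34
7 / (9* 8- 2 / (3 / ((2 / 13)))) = 273 / 2804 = 0.10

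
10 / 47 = 0.21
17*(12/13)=15.69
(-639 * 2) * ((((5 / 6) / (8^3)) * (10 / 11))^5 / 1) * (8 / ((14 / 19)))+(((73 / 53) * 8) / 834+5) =4944151778113831550097269 / 986224342267739454308352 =5.01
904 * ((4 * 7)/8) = 3164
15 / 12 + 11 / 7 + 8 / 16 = 93 / 28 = 3.32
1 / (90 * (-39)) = -1 / 3510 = -0.00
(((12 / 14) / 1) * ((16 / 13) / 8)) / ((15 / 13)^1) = 4 / 35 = 0.11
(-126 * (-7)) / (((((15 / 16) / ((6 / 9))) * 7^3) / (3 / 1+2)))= 64 / 7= 9.14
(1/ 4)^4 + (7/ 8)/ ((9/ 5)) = 1129/ 2304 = 0.49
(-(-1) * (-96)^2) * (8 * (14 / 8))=129024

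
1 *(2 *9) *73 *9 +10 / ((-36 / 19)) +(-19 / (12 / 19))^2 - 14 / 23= 14048533 / 1104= 12725.12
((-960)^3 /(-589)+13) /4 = 884743657 /2356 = 375527.87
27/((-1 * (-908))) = 27/908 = 0.03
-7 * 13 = -91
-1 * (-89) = 89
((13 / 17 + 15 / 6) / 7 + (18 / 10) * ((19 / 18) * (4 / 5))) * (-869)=-10270711 / 5950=-1726.17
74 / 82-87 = -3530 / 41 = -86.10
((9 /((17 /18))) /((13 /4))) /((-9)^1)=-72 /221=-0.33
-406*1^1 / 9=-406 / 9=-45.11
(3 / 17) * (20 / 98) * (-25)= -750 / 833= -0.90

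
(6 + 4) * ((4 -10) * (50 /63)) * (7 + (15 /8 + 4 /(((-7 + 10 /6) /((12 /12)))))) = -8125 /21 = -386.90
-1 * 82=-82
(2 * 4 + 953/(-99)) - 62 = -6299/99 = -63.63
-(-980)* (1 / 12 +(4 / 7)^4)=27365 / 147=186.16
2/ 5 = 0.40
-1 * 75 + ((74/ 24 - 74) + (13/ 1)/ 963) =-562019/ 3852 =-145.90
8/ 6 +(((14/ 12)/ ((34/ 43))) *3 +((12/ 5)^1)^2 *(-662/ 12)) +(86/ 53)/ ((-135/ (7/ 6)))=-2277110971/ 7298100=-312.01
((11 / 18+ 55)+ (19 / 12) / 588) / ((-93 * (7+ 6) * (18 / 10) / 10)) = -9810275 / 38388168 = -0.26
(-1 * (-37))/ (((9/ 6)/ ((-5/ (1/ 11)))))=-4070/ 3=-1356.67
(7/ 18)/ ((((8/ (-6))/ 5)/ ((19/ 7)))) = -95/ 24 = -3.96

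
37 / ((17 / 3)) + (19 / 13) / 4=6095 / 884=6.89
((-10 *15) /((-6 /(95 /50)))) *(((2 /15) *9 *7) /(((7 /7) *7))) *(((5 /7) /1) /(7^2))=285 /343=0.83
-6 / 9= -2 / 3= -0.67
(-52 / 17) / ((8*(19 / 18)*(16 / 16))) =-117 / 323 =-0.36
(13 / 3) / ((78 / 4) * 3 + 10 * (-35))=-0.01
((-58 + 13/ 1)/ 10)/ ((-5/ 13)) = 117/ 10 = 11.70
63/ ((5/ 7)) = 441/ 5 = 88.20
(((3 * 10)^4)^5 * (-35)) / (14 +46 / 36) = -8786696690520000000000000000000 / 11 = -798790608229090909090909100000.00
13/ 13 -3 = -2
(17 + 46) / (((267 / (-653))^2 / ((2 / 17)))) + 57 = 13645175 / 134657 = 101.33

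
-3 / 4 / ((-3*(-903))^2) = -1 / 9784908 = -0.00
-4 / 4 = -1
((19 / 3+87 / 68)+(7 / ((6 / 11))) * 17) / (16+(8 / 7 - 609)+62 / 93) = -24801 / 64940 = -0.38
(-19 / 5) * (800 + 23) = -15637 / 5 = -3127.40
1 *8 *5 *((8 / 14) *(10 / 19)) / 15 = 320 / 399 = 0.80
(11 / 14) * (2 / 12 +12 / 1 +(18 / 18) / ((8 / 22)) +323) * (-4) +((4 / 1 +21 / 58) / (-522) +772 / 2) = -143272849 / 211932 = -676.03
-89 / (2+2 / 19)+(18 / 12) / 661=-1117691 / 26440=-42.27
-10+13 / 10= -87 / 10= -8.70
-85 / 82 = -1.04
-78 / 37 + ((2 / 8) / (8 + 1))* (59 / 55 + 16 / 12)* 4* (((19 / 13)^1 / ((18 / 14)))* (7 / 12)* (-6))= -40779679 / 12857130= -3.17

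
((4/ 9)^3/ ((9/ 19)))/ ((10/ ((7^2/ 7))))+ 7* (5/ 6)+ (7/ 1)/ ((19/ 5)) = 9729853/ 1246590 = 7.81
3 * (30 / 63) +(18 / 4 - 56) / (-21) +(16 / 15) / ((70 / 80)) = 51 / 10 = 5.10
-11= -11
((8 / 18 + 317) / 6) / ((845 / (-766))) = -1094231 / 22815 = -47.96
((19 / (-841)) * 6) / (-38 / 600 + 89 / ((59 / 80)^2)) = -119050200 / 143654457101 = -0.00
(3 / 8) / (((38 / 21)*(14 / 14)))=63 / 304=0.21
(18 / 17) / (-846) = -1 / 799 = -0.00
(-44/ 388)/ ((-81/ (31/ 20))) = 341/ 157140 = 0.00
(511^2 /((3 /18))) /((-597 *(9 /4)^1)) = -2088968 /1791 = -1166.37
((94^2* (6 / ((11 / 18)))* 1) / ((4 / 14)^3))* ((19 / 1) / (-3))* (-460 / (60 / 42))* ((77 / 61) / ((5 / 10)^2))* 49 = 114479025813936 / 61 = 1876705341212.07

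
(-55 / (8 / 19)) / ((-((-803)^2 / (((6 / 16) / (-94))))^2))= 855 / 170999627417884672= 0.00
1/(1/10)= 10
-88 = -88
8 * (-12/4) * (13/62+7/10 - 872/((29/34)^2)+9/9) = 3743904576/130355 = 28720.84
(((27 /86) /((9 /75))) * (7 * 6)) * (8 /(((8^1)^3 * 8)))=4725 /22016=0.21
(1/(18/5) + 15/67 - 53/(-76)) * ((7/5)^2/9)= 2692501/10311300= 0.26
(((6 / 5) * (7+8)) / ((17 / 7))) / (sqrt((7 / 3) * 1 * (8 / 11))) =9 * sqrt(462) / 34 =5.69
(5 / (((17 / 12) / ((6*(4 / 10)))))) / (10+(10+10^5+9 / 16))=768 / 9068531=0.00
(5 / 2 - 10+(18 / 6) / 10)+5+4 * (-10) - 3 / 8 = -1703 / 40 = -42.58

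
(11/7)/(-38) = -0.04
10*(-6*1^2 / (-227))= 60 / 227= 0.26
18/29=0.62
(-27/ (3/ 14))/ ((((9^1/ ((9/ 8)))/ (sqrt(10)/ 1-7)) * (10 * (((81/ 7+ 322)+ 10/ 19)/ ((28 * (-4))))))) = -821142/ 222175+ 117306 * sqrt(10)/ 222175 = -2.03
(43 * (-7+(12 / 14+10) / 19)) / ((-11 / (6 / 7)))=11610 / 539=21.54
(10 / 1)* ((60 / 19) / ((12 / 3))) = 150 / 19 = 7.89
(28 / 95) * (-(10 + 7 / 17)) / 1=-4956 / 1615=-3.07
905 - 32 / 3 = 2683 / 3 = 894.33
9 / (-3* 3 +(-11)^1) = -0.45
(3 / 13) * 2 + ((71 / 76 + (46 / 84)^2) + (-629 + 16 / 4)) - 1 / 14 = -67902455 / 108927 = -623.38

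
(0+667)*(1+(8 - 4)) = 3335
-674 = -674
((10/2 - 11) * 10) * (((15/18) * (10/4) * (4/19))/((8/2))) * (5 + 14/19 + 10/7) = -119125/2527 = -47.14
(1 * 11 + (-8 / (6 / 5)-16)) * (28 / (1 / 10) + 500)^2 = -7098000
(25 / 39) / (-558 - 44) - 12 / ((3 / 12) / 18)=-20285017 / 23478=-864.00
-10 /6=-5 /3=-1.67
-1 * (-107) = 107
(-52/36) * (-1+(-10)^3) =13013/9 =1445.89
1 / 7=0.14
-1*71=-71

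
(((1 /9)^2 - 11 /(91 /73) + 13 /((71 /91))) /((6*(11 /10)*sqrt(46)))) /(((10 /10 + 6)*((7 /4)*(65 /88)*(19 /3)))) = 65732816*sqrt(46) /145681910829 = 0.00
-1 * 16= -16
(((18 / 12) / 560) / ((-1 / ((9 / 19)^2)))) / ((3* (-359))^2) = -0.00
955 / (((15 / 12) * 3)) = 764 / 3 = 254.67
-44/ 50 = -22/ 25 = -0.88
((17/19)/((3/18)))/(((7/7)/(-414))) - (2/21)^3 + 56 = -381219956/175959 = -2166.53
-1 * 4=-4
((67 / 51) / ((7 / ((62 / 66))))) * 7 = 2077 / 1683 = 1.23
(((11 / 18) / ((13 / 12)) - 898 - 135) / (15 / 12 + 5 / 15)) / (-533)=161060 / 131651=1.22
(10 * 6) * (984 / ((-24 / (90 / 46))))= -110700 / 23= -4813.04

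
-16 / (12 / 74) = -296 / 3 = -98.67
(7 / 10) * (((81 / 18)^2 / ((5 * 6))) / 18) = 21 / 800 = 0.03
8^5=32768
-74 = -74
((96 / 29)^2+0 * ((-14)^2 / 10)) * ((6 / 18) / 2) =1536 / 841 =1.83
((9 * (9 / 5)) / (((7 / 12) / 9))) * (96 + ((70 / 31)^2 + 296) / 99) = 261681840 / 10571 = 24754.69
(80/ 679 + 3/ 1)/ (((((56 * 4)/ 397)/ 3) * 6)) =840449/ 304192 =2.76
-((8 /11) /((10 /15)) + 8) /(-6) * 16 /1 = 800 /33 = 24.24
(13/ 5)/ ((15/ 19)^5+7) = 32189287/ 90460340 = 0.36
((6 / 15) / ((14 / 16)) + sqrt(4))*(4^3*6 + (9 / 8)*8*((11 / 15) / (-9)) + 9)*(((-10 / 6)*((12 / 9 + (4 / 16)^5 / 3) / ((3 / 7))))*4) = -259147541 / 12960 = -19995.95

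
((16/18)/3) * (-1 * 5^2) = -7.41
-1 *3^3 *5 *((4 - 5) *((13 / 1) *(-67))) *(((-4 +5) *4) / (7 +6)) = -36180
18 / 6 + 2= 5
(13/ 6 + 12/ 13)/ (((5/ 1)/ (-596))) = -71818/ 195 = -368.30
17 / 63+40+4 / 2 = 2663 / 63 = 42.27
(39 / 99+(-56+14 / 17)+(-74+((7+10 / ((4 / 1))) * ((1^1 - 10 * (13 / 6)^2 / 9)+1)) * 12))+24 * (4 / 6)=-479.41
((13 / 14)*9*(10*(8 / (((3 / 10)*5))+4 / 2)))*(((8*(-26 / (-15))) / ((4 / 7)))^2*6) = 10826816 / 5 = 2165363.20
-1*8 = -8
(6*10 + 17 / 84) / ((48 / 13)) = 16.30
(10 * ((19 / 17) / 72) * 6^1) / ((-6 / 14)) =-665 / 306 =-2.17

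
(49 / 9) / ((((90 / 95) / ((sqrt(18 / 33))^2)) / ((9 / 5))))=931 / 165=5.64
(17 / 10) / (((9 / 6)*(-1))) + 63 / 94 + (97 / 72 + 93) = 1588519 / 16920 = 93.88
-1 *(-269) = 269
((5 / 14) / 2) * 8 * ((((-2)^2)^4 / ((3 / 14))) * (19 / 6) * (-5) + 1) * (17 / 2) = -14469635 / 63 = -229676.75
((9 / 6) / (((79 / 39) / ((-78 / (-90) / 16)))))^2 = 257049 / 159769600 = 0.00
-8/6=-4/3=-1.33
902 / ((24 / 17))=7667 / 12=638.92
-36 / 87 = -0.41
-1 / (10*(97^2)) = -1 / 94090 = -0.00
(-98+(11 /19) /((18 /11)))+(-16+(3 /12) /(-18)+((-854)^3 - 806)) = -284013573349 /456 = -622836783.66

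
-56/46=-28/23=-1.22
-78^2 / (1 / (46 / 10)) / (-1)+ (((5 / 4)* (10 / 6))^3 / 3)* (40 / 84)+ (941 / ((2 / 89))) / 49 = 54948265303 / 1905120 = 28842.42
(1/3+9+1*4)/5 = 8/3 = 2.67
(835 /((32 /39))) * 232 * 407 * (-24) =-2306188170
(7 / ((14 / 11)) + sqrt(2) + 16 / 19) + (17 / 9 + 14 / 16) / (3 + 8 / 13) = sqrt(2) + 456925 / 64296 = 8.52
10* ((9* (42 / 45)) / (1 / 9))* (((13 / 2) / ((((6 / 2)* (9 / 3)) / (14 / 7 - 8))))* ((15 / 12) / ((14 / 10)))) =-2925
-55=-55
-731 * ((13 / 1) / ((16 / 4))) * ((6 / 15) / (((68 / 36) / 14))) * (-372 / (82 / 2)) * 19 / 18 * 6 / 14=5926518 / 205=28909.84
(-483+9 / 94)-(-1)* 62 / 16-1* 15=-185755 / 376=-494.03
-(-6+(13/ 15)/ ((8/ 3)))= 227/ 40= 5.68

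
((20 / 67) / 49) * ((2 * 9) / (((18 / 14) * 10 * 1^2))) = 4 / 469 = 0.01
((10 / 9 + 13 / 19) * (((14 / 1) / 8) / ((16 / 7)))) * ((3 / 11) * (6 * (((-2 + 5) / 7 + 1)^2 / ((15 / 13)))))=19955 / 5016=3.98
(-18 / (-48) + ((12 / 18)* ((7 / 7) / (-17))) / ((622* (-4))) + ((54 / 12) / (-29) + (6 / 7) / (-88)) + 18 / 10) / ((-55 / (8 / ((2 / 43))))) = -122452051633 / 19479687150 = -6.29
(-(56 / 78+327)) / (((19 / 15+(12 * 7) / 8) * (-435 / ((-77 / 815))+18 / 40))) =-0.01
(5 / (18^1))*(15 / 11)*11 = 25 / 6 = 4.17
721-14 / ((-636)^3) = 92742033895 / 128629728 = 721.00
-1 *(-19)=19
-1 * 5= -5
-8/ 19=-0.42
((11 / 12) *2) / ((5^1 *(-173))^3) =-11 / 3883287750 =-0.00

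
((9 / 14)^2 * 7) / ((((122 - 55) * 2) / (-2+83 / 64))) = -3645 / 240128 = -0.02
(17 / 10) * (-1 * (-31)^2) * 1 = -16337 / 10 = -1633.70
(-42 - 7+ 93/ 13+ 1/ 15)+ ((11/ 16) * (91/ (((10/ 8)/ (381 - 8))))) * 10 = 72791441/ 390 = 186644.72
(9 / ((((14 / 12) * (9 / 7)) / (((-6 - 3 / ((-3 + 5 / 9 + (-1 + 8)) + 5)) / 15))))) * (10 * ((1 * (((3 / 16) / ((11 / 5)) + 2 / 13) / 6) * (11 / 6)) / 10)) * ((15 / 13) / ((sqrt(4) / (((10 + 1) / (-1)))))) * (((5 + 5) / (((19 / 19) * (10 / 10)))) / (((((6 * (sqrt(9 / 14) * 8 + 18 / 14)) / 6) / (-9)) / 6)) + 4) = 31583233 / 1249924 - 68611851 * sqrt(14) / 2499848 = -77.43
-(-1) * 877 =877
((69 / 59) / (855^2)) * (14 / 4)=161 / 28753650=0.00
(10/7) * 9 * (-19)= -244.29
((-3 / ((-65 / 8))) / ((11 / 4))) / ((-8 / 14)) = -168 / 715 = -0.23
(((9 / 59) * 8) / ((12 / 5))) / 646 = 15 / 19057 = 0.00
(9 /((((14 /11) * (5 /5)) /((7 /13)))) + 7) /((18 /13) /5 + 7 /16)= 11240 /743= 15.13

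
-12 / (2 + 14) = -3 / 4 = -0.75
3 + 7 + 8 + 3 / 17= 309 / 17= 18.18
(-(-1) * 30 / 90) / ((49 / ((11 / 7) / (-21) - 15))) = -2216 / 21609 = -0.10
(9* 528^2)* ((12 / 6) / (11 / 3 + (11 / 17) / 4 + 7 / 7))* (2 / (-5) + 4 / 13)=-6142169088 / 64025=-95933.92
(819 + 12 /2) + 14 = 839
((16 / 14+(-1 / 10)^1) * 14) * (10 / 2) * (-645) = -47085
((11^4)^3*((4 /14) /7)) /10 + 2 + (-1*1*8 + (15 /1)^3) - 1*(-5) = 3138429203351 /245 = 12809915115.72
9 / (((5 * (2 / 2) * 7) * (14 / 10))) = 9 / 49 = 0.18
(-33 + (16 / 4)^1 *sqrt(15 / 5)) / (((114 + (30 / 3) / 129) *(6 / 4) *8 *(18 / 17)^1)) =-8041 / 353184 + 731 *sqrt(3) / 264888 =-0.02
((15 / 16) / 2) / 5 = 3 / 32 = 0.09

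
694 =694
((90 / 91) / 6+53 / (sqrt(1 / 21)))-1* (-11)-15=-349 / 91+53* sqrt(21)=239.04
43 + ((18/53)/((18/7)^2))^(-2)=1013359/2401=422.06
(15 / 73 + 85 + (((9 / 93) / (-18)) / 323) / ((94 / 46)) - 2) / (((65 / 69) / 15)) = 1183415246745 / 893219678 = 1324.89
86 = 86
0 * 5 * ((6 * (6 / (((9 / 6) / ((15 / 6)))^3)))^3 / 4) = 0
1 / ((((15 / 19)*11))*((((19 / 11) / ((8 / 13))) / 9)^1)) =24 / 65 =0.37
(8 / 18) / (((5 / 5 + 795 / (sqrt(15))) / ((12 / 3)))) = -8 / 189603 + 424 * sqrt(15) / 189603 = 0.01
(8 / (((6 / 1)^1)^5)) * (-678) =-113 / 162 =-0.70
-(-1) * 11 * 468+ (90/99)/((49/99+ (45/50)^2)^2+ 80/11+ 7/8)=4970273633028/965459311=5148.09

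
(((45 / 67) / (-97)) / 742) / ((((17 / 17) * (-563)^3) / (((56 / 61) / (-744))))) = -15 / 232471177633071038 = -0.00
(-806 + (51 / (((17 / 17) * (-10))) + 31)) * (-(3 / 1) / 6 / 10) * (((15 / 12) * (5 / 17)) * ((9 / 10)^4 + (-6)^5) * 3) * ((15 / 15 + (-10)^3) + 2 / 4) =3633868474635249 / 10880000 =333995264.21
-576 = -576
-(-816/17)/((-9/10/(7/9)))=-1120/27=-41.48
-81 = -81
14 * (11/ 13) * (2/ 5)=308/ 65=4.74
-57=-57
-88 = -88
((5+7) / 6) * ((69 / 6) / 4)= 23 / 4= 5.75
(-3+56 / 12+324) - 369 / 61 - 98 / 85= 4953716 / 15555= 318.46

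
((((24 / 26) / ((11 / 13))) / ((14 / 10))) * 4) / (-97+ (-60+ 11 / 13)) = -312 / 15631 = -0.02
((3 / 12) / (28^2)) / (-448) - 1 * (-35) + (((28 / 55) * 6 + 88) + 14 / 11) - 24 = 103.33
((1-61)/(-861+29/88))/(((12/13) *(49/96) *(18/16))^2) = 1218314240/4909932153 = 0.25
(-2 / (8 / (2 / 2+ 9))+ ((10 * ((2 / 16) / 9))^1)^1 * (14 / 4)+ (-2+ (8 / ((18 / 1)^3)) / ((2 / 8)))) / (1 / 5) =-116885 / 5832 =-20.04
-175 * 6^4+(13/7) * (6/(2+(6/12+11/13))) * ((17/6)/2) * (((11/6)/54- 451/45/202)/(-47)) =-1062171357604501/4683295260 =-226800.00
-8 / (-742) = 4 / 371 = 0.01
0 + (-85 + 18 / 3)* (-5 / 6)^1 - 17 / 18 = 584 / 9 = 64.89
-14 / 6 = -7 / 3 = -2.33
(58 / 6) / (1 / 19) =551 / 3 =183.67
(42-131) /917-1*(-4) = 3579 /917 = 3.90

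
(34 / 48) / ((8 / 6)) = 17 / 32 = 0.53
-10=-10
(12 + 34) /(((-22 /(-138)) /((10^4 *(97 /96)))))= 2915511.36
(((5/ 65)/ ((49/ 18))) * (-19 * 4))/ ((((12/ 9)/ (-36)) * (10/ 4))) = 73872/ 3185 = 23.19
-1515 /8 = -189.38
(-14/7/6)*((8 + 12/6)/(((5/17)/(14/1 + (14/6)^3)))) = -24514/81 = -302.64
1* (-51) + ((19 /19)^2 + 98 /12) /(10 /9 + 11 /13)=-46.32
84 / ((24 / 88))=308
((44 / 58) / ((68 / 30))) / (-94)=-165 / 46342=-0.00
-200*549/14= -54900/7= -7842.86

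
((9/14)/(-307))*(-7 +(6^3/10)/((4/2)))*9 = -1539/21490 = -0.07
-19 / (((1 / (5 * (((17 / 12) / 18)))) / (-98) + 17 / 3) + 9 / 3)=-237405 / 107966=-2.20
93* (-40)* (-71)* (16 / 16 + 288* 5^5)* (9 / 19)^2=19254369393720 / 361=53336203306.70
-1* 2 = -2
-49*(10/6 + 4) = -833/3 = -277.67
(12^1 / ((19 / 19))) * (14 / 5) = 168 / 5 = 33.60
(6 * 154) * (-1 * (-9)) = 8316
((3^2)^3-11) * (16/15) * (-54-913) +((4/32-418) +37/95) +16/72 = -5068510657/6840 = -741010.33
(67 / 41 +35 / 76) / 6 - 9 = -161737 / 18696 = -8.65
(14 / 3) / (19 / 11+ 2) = 154 / 123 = 1.25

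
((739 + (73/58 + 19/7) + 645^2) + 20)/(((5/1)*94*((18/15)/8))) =169215917/28623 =5911.89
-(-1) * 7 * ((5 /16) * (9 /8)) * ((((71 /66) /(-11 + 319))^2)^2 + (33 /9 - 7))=-2845950602847559195 /346934930648334336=-8.20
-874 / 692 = -437 / 346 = -1.26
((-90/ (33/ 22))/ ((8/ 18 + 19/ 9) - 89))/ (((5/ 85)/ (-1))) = -4590/ 389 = -11.80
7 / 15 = 0.47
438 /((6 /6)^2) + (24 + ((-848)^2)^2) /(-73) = -517110530866 /73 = -7083705902.27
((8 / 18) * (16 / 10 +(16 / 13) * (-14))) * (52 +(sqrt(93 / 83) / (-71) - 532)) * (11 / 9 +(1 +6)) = 300736 * sqrt(7719) / 31026645 +9623552 / 351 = 27418.38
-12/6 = -2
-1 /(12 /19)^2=-2.51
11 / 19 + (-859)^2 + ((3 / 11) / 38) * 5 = 308434515 / 418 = 737881.61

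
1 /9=0.11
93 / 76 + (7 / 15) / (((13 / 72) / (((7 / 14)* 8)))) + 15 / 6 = 69467 / 4940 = 14.06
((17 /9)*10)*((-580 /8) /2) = -684.72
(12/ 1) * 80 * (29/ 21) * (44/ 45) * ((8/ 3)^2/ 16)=326656/ 567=576.11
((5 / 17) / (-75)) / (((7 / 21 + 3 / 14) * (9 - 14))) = 14 / 9775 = 0.00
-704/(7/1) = -704/7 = -100.57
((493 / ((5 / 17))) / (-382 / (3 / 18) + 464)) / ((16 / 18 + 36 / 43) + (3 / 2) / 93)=-0.53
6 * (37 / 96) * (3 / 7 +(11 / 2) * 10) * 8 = 7178 / 7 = 1025.43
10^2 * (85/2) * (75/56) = 159375/28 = 5691.96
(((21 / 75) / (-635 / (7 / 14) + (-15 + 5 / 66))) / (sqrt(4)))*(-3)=99 / 302875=0.00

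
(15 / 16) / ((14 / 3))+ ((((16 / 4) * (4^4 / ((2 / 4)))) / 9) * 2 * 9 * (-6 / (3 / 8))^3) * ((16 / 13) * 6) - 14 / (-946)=-170647640307583 / 1377376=-123893287.17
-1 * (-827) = 827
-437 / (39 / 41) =-17917 / 39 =-459.41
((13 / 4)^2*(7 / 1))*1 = 1183 / 16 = 73.94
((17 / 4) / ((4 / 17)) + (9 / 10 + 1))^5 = 10387823949447757 / 3276800000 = 3170112.29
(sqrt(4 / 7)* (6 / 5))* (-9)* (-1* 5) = 108* sqrt(7) / 7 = 40.82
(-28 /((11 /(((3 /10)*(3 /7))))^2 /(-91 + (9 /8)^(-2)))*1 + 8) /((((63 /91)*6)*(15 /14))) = 2297191 /1225125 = 1.88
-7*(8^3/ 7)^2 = -262144/ 7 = -37449.14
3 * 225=675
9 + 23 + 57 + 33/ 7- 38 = 390/ 7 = 55.71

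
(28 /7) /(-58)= -2 /29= -0.07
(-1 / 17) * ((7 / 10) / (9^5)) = -7 / 10038330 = -0.00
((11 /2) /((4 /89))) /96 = 979 /768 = 1.27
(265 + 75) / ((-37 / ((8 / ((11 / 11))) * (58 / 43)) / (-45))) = 7099200 / 1591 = 4462.10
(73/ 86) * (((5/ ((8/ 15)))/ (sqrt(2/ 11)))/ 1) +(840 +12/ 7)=5475 * sqrt(22)/ 1376 +5892/ 7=860.38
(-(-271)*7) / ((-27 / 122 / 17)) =-3934378 / 27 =-145717.70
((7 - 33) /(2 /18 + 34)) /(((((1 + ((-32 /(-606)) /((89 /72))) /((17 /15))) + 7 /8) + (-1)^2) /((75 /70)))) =-2145494520 /7652114071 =-0.28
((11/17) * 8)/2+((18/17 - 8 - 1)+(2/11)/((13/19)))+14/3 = -3067/7293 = -0.42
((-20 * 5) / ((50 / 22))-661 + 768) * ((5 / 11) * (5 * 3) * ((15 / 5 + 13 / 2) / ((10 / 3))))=53865 / 44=1224.20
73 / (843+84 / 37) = 2701 / 31275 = 0.09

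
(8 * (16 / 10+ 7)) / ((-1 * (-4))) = 86 / 5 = 17.20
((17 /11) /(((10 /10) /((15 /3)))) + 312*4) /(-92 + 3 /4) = -13.76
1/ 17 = 0.06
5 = 5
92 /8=11.50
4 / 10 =2 / 5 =0.40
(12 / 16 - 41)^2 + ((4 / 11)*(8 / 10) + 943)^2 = 43144621601 / 48400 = 891417.80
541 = 541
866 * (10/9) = 8660/9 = 962.22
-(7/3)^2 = -49/9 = -5.44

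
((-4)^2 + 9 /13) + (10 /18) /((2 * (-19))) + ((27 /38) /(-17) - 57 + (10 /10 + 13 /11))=-38.18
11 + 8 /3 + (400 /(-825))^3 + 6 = 702665 /35937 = 19.55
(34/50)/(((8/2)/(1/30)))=17/3000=0.01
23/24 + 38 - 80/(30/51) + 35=-62.04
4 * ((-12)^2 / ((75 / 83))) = 15936 / 25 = 637.44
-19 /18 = -1.06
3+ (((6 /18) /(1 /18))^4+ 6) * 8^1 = 10419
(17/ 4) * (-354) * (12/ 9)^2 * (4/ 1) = -32096/ 3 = -10698.67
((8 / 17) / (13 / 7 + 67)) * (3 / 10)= 0.00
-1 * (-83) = 83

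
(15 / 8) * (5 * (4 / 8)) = 75 / 16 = 4.69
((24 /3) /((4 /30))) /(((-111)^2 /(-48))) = -320 /1369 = -0.23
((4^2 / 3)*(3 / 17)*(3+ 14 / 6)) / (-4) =-64 / 51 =-1.25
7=7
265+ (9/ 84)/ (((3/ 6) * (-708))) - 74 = 631063/ 3304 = 191.00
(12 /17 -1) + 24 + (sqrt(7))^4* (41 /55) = 56318 /935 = 60.23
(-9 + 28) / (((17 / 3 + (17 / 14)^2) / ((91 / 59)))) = 4116 / 1003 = 4.10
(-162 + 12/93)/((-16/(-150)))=-188175/124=-1517.54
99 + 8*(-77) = -517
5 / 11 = 0.45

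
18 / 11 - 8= -70 / 11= -6.36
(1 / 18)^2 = 1 / 324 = 0.00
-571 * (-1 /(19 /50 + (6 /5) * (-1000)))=-28550 /59981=-0.48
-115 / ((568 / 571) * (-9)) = 65665 / 5112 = 12.85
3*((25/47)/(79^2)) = 75/293327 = 0.00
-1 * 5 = -5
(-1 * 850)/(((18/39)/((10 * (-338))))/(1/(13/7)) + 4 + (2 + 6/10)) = -402220/3123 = -128.79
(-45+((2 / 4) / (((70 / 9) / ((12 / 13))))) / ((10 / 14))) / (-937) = 14598 / 304525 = 0.05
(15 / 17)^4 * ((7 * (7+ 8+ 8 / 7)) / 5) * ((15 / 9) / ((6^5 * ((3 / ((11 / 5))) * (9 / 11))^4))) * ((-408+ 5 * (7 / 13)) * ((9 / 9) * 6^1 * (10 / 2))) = -638143173353785 / 27697165866864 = -23.04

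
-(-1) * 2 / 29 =2 / 29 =0.07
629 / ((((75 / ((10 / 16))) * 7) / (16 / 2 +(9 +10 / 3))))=38369 / 2520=15.23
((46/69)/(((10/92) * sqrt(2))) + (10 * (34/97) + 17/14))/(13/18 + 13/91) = 10.47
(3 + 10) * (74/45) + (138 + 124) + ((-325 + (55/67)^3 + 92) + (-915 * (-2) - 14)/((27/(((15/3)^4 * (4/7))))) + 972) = 7118058594536/284221035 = 25044.09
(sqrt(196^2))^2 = 38416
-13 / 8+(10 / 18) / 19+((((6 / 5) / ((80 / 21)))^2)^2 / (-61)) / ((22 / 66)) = -26640681268993 / 16689600000000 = -1.60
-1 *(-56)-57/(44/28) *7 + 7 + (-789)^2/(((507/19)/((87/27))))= 418168609/5577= 74980.92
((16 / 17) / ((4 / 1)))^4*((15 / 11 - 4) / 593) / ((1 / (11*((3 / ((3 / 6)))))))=-44544 / 49527953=-0.00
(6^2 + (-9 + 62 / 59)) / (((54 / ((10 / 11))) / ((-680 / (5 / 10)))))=-11254000 / 17523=-642.24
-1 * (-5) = 5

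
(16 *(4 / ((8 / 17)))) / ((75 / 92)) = 12512 / 75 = 166.83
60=60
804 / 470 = 402 / 235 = 1.71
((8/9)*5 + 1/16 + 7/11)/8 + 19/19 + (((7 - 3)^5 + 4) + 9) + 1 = 13174355/12672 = 1039.64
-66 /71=-0.93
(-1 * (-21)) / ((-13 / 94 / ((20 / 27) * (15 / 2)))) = -32900 / 39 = -843.59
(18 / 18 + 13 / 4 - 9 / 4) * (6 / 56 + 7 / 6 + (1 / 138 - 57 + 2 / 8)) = -17861 / 161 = -110.94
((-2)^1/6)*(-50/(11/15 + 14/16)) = 2000/193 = 10.36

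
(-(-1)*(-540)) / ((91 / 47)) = -25380 / 91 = -278.90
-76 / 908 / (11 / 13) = -247 / 2497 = -0.10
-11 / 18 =-0.61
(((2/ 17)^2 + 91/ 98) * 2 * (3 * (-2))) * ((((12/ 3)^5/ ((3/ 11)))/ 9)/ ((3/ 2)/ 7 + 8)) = -57266176/ 99705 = -574.36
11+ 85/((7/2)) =247/7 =35.29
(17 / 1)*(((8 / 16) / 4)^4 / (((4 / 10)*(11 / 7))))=595 / 90112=0.01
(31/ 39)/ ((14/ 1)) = 31/ 546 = 0.06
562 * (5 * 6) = 16860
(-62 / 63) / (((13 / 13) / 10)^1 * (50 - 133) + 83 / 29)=17980 / 99351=0.18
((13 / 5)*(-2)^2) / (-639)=-52 / 3195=-0.02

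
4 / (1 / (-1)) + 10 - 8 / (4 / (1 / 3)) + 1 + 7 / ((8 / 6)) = 11.58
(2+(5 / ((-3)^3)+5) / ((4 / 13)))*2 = 953 / 27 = 35.30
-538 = -538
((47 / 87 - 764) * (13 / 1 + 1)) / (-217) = 132842 / 2697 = 49.26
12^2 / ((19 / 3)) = 432 / 19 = 22.74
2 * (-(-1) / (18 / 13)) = 13 / 9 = 1.44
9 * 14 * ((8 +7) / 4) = 945 / 2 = 472.50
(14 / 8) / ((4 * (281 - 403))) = -0.00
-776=-776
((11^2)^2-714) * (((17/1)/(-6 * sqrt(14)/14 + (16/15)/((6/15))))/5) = 6392493 * sqrt(14)/1430 + 19887756/715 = 44541.28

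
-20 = -20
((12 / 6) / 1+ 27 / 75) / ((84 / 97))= 5723 / 2100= 2.73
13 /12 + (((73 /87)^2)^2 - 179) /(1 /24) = -327164255419 /76386348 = -4283.02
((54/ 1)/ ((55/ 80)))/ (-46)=-432/ 253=-1.71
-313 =-313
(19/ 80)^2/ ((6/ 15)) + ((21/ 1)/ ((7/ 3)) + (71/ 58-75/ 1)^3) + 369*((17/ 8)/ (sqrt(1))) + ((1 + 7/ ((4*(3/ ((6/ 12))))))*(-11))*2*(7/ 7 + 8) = -25037738820531/ 62435840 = -401015.49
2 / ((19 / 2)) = 4 / 19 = 0.21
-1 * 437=-437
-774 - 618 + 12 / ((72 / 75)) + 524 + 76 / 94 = -80341 / 94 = -854.69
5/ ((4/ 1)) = 5/ 4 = 1.25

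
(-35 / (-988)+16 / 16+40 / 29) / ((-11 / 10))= -345935 / 157586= -2.20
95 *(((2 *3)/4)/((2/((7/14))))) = 285/8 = 35.62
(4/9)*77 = 308/9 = 34.22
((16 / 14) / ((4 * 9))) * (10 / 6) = 10 / 189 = 0.05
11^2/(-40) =-3.02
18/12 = 1.50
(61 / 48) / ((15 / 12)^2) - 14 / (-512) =16141 / 19200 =0.84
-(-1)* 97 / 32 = 97 / 32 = 3.03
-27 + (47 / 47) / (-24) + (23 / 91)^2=-5361673 / 198744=-26.98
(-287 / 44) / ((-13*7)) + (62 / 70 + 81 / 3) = 27.96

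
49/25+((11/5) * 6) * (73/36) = 4309/150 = 28.73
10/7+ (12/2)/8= 61/28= 2.18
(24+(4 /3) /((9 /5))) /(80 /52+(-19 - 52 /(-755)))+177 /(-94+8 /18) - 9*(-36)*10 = 12561247965001 /3880898406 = 3236.69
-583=-583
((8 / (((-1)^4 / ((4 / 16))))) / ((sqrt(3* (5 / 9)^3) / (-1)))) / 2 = -9* sqrt(15) / 25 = -1.39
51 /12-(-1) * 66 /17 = 553 /68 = 8.13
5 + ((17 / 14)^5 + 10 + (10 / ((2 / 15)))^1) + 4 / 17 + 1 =93.88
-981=-981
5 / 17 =0.29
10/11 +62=692/11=62.91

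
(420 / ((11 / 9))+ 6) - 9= 3747 / 11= 340.64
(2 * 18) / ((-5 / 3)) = -108 / 5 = -21.60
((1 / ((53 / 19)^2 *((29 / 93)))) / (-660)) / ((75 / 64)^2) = -11459584 / 25201996875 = -0.00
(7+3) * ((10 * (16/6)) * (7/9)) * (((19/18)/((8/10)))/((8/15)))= 83125/162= 513.12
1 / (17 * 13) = 1 / 221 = 0.00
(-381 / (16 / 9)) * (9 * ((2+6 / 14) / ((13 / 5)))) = -2623185 / 1456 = -1801.64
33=33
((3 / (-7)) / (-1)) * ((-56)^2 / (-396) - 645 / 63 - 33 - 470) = -361162 / 1617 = -223.35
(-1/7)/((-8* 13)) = 1/728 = 0.00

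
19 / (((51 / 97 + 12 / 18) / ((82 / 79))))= 453378 / 27413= 16.54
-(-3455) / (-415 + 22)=-3455 / 393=-8.79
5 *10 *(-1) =-50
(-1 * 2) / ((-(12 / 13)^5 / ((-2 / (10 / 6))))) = -371293 / 103680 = -3.58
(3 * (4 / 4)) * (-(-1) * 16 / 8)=6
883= 883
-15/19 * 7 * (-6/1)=33.16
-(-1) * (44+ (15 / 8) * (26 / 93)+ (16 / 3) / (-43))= 710225 / 15996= 44.40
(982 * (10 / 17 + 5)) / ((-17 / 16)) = -5164.84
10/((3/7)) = 70/3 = 23.33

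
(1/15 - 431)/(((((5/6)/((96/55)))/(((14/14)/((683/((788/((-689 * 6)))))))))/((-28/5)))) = -4563894272/3235285625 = -1.41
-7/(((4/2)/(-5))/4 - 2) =10/3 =3.33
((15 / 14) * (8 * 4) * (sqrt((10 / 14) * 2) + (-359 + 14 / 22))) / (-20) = 47304 / 77 - 12 * sqrt(70) / 49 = 612.29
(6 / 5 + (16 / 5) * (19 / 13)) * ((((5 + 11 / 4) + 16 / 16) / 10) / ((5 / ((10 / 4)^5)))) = 167125 / 1664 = 100.44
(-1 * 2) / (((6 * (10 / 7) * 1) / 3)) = -7 / 10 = -0.70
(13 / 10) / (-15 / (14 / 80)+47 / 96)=-4368 / 286355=-0.02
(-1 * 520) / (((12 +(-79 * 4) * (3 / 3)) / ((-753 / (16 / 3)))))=-146835 / 608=-241.50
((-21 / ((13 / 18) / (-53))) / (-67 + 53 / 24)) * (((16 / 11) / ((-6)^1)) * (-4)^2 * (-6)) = -123088896 / 222365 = -553.54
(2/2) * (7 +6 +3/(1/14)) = 55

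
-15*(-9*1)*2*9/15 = 162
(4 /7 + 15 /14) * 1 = 23 /14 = 1.64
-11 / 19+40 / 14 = 303 / 133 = 2.28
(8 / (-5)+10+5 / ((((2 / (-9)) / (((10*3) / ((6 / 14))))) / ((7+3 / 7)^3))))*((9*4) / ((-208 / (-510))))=-36302755689 / 637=-56990197.31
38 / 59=0.64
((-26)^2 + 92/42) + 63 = 15565/21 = 741.19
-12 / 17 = -0.71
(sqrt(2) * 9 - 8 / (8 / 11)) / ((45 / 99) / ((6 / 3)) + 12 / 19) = -4598 / 359 + 3762 * sqrt(2) / 359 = 2.01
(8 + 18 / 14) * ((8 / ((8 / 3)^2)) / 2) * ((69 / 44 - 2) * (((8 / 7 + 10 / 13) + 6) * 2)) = -38475 / 1078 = -35.69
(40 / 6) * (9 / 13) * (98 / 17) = 5880 / 221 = 26.61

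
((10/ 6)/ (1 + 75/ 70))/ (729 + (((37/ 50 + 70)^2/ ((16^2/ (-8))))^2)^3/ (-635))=-11652300800000000000000000000000000/ 333533880772392215883309419767284326167671447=-0.00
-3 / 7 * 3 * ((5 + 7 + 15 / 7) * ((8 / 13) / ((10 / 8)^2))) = -114048 / 15925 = -7.16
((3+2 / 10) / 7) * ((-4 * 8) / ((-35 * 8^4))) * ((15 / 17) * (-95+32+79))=6 / 4165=0.00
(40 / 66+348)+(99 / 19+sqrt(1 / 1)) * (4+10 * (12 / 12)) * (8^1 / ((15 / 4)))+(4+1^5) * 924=5154.09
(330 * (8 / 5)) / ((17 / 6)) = 3168 / 17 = 186.35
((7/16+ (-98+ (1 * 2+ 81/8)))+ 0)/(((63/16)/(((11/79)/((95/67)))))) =-1007479/472815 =-2.13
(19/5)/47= 0.08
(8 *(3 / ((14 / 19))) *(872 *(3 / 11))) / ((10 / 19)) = 5666256 / 385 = 14717.55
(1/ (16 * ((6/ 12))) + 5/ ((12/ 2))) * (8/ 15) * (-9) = -4.60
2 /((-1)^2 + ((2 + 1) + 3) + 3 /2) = 0.24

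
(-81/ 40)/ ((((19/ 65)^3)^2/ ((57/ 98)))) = -3665358084375/ 1941261616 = -1888.13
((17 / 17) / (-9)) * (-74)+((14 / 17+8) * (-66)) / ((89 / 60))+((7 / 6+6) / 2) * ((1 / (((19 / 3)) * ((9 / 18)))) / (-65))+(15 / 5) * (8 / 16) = -6439104203 / 16816995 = -382.89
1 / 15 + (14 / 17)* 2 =437 / 255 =1.71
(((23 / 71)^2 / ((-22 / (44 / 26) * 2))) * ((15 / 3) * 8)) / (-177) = 0.00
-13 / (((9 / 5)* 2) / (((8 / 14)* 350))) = -6500 / 9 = -722.22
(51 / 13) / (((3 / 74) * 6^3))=629 / 1404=0.45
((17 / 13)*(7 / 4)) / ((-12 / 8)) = -119 / 78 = -1.53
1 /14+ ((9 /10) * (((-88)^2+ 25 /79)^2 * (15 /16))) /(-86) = -70742779032973 /120226624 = -588411.92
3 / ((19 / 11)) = 33 / 19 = 1.74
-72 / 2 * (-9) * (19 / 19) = 324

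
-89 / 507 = -0.18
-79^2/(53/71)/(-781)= 6241/583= 10.70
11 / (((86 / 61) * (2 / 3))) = 2013 / 172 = 11.70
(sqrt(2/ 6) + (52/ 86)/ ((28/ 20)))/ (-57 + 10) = -sqrt(3)/ 141 - 130/ 14147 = -0.02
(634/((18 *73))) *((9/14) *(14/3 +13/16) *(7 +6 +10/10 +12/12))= 416855/16352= 25.49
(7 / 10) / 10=7 / 100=0.07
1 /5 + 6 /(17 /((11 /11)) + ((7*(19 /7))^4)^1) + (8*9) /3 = 2628488 /108615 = 24.20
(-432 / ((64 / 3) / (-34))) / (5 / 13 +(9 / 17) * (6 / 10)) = 1521585 / 1552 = 980.40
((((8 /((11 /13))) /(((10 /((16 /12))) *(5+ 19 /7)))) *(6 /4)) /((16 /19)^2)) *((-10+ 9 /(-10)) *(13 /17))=-46549867 /16156800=-2.88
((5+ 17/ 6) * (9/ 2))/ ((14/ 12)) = 423/ 14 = 30.21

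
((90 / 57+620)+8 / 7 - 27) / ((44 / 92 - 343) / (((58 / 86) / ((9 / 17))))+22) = -898400309 / 372310624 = -2.41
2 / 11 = 0.18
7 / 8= 0.88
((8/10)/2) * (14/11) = 28/55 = 0.51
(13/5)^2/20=169/500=0.34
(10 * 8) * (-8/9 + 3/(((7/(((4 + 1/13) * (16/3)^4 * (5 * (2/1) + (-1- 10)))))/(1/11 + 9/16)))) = -1999131520/27027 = -73967.94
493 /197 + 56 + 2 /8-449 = -307515 /788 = -390.25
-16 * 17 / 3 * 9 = -816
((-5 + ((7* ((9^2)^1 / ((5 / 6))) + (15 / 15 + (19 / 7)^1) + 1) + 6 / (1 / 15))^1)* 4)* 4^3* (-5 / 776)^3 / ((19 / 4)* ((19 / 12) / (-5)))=80862000 / 2306324671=0.04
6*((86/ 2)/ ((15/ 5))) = 86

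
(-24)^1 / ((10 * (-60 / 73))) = 73 / 25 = 2.92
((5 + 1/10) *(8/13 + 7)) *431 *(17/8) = 36994023/1040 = 35571.18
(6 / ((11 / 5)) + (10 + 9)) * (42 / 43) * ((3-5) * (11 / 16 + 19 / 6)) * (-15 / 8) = 4642575 / 15136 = 306.72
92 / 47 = 1.96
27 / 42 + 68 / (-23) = -745 / 322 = -2.31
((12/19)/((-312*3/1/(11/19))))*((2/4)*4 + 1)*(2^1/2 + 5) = -33/4693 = -0.01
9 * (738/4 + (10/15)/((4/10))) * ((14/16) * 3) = 70371/16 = 4398.19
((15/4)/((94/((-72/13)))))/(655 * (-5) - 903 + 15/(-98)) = 13230/250179449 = 0.00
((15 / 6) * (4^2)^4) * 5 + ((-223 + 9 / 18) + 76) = 1638107 / 2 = 819053.50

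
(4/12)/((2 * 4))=1/24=0.04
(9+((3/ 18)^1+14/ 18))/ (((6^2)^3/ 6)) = 179/ 139968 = 0.00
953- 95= 858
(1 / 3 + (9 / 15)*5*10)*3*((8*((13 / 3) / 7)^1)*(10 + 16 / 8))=5408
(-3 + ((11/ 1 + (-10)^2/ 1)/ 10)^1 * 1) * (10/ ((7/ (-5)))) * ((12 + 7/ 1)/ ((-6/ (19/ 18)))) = 5415/ 28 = 193.39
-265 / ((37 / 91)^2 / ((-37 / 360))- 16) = 2194465 / 145816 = 15.05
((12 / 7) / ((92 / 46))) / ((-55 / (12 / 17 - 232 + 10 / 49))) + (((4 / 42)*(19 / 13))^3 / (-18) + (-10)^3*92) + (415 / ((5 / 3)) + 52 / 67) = -1052463274432960079 / 11471411636685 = -91746.62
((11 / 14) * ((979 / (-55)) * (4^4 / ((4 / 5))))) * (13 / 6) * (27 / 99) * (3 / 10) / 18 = -4628 / 105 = -44.08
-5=-5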